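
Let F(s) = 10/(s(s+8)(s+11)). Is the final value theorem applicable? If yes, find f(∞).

Poles of sF(s) = 10/((s+8)(s+11)) are at s = -8 and s = -11, both in the left half-plane. Theorem applies. f(∞) = lim_{s→0} sF(s) = 10/(8·11) = 5/44

Final answer: 5/44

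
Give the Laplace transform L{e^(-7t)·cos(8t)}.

L{e^(at)·cos(ωt)} = (s-a)/((s-a)² + ω²), so L{e^(-7t)·cos(8t)} = (s+7)/((s+7)² + 64)

Final answer: (s+7)/((s+7)² + 64)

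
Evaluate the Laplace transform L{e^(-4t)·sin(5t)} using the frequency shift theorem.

Frequency shift: L{e^(at)f(t)} = F(s-a). L{e^(-4t)·sin(5t)} = 5/((s+4)² + 25)

Final answer: 5/((s+4)² + 25)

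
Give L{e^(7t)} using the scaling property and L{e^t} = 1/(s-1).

Using L{f(at)} = (1/a)F(s/a) with a=7 and f(t) = e^t: L{e^(7t)} = (1/7) · 1/((s/7)-1) = (1/7) · 7/(s-7) = 1/(s-7)

Final answer: 1/(s-7)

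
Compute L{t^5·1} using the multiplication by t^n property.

L{1} = 1/s. d^1/ds^1[1/s] = -1/s². d^2/ds^2[1/s] = 2/s^3. d^3/ds^3[1/s] = -6/s^4. d^4/ds^4[1/s] = 24/s^5. d^5/ds^5[1/s] = -120/s^6. So L{t^5} = (-1)^{5}·-120/s^6 = 120/s^6

Final answer: 120/s^6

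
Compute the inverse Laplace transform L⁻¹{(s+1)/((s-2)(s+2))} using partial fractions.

Using partial fractions, f(t) = (3e^(2t) + e^(-2t))/4

Final answer: (3e^(2t) + e^(-2t))/4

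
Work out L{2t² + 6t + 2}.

L{2t² + 6t + 2} = 2·2/s³ + 6/s² + 2/s = 4/s³ + 6/s² + 2/s

Final answer: 4/s³ + 6/s² + 2/s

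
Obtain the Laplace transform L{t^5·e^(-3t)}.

L{t^n·e^(at)} = n!/(s-a)^(n+1), so L{t^5·e^(-3t)} = 120/(s+3)^6

Final answer: 120/(s+3)^6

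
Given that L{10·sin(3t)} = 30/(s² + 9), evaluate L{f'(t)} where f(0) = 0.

L{f'(t)} = s·F(s) - f(0) = s·30/(s² + 9) - 0 = 30s/(s² + 9)

Final answer: 30s/(s² + 9)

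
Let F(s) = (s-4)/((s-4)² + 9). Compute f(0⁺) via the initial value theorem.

f(0⁺) = lim_{s→∞} sF(s) = lim_{s→∞} s(s-4)/((s-4)² + 9) = 1

Final answer: 1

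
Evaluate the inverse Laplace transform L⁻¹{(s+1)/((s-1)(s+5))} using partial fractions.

Using partial fractions, f(t) = (2e^t + 4e^(-5t))/6

Final answer: (2e^t + 4e^(-5t))/6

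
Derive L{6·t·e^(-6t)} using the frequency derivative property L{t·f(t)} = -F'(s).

L{e^(-6t)} = 1/(s+6). By frequency derivative: L{t·e^(-6t)} = -d/ds[1/(s+6)] = -(-1)/(s+6)² = 1/(s+6)². Then L{6·t·e^(-6t)} = 6·1/(s+6)² = 6/(s+6)²

Final answer: 6/(s+6)²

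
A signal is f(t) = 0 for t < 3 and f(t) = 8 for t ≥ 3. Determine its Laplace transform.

f(t) = 8·u(t-3). L{u(t-3)} = e^(-3s)/s, so L{f(t)} = 8·e^(-3s)/s

Final answer: 8·e^(-3s)/s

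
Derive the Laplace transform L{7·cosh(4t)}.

L{cosh(ωt)} = s/(s² - ω²), so L{cosh(4t)} = s/(s² - 16). Then L{7·cosh(4t)} = 7·s/(s² - 16) = 7s/(s² - 16)

Final answer: 7s/(s² - 16)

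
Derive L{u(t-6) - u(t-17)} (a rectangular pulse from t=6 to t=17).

L{u(t-a)} = e^(-as)/s. L{u(t-6) - u(t-17)} = (e^(-6s) - e^(-17s))/s

Final answer: (e^(-6s) - e^(-17s))/s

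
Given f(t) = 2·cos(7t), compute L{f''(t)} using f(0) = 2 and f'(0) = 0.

F(s) = 2s/(s² + 49). L{f''(t)} = s²F(s) - sf(0) - f'(0) = 2s³/(s² + 49) - 2s = (2s³ - 2s(s² + 49))/(s² + 49) = -98s/(s² + 49)

Final answer: -98s/(s² + 49)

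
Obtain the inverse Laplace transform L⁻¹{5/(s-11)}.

L⁻¹{1/(s-a)} = e^(at), so L⁻¹{1/(s-11)} = e^(11t), and L⁻¹{5/(s-11)} = 5·e^(11t)

Final answer: 5·e^(11t)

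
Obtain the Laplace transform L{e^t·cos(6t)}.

L{e^(at)·cos(ωt)} = (s-a)/((s-a)² + ω²), so L{e^t·cos(6t)} = (s-1)/((s-1)² + 36)

Final answer: (s-1)/((s-1)² + 36)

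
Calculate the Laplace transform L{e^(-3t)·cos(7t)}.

L{e^(at)·cos(ωt)} = (s-a)/((s-a)² + ω²), so L{e^(-3t)·cos(7t)} = (s+3)/((s+3)² + 49)

Final answer: (s+3)/((s+3)² + 49)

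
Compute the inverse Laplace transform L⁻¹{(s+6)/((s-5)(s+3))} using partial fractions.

Using partial fractions, f(t) = (11e^(5t) - 3e^(-3t))/8

Final answer: (11e^(5t) - 3e^(-3t))/8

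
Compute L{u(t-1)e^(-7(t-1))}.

u(t-a)f(t-a) with f(t)=e^(-7t). L{e^(-7t)} = 1/(s+7). By time shift: e^(-s)/(s+7)

Final answer: e^(-s)/(s+7)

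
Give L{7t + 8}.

L{7t + 8} = 7·L{t} + 8·L{1} = 7/s² + 8/s

Final answer: 7/s² + 8/s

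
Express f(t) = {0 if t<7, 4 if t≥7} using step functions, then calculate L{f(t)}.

f(t) = 4·u(t-7). L{u(t-7)} = e^(-7s)/s, so L{f(t)} = 4·e^(-7s)/s

Final answer: 4·e^(-7s)/s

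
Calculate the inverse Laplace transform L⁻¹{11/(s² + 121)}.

L⁻¹{11/(s² + 121)} = sin(11t)

Final answer: sin(11t)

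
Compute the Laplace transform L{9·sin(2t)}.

L{sin(ωt)} = ω/(s² + ω²), so L{sin(2t)} = 2/(s² + 4). Then L{9·sin(2t)} = 9·2/(s² + 4) = 18/(s² + 4)

Final answer: 18/(s² + 4)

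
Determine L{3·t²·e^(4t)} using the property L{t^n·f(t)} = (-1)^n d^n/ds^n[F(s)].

L{e^(4t)} = 1/(s-4). d/ds[1/(s-4)] = -1/(s-4)². d²/ds²[1/(s-4)] = 2/(s-4)³. So L{t²·e^(4t)} = (-1)² · 2/(s-4)³ = 2/(s-4)³. Then L{3·t²·e^(4t)} = 3·2/(s-4)³ = 6/(s-4)³

Final answer: 6/(s-4)³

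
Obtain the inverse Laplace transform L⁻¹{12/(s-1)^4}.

L⁻¹{n!/(s-a)^(n+1)} = t^n·e^(at) with n=3, a=1. So L⁻¹{6/(s-1)^4} = t^3·e^t, and L⁻¹{12/(s-1)^4} = (12/6)·t^3·e^t = 2·t^3·e^t

Final answer: 2·t^3·e^t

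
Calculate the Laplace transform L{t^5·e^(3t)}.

L{t^n·e^(at)} = n!/(s-a)^(n+1), so L{t^5·e^(3t)} = 120/(s-3)^6

Final answer: 120/(s-3)^6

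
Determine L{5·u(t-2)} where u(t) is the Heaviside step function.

L{u(t-a)} = e^(-as)/s. Here a=2, so L{u(t-2)} = e^(-2s)/s, and L{5·u(t-2)} = 5·e^(-2s)/s

Final answer: 5·e^(-2s)/s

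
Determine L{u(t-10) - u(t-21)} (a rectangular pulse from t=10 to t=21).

L{u(t-a)} = e^(-as)/s. L{u(t-10) - u(t-21)} = (e^(-10s) - e^(-21s))/s

Final answer: (e^(-10s) - e^(-21s))/s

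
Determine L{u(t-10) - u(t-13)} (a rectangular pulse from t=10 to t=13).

L{u(t-a)} = e^(-as)/s. L{u(t-10) - u(t-13)} = (e^(-10s) - e^(-13s))/s

Final answer: (e^(-10s) - e^(-13s))/s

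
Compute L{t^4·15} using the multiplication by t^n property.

L{15} = 15/s. d^1/ds^1[1/s] = -1/s². d^2/ds^2[1/s] = 2/s^3. d^3/ds^3[1/s] = -6/s^4. d^4/ds^4[1/s] = 24/s^5. So L{t^4} = (-1)^{4}·24/s^5 = 24/s^5. Then L{t^4·15} = 15·24/s^5 = 360/s^5

Final answer: 360/s^5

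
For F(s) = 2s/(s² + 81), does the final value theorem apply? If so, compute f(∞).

The final value theorem requires all poles of sF(s) in the left half-plane. sF(s) = 2s²/(s² + 81) has poles at s = ±9i (imaginary axis). Theorem does NOT apply (oscillatory system).

Final answer: Not applicable (oscillatory)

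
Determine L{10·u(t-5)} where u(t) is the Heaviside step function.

L{u(t-a)} = e^(-as)/s. Here a=5, so L{u(t-5)} = e^(-5s)/s, and L{10·u(t-5)} = 10·e^(-5s)/s

Final answer: 10·e^(-5s)/s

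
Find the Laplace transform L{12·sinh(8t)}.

L{sinh(ωt)} = ω/(s² - ω²), so L{sinh(8t)} = 8/(s² - 64). Then L{12·sinh(8t)} = 12·8/(s² - 64) = 96/(s² - 64)

Final answer: 96/(s² - 64)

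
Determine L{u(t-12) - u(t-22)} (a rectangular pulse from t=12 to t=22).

L{u(t-a)} = e^(-as)/s. L{u(t-12) - u(t-22)} = (e^(-12s) - e^(-22s))/s

Final answer: (e^(-12s) - e^(-22s))/s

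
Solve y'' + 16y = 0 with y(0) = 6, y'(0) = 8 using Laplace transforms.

L{y''} + 16L{y} = 0. s²Y - 6s - 8 + 16Y = 0. Y(s² + 16) = 6s + 8. Y = (6s + 8)/(s² + 16). Inverting: y(t) = 6cos(4t) + 2sin(4t)

Final answer: y(t) = 6cos(4t) + 2sin(4t)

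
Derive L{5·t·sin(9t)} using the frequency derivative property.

L{sin(9t)} = 9/(s² + 81). By L{t·f(t)} = -F'(s): -d/ds[9/(s² + 81)] = -(9)·(-2s)/(s² + 81)² = 18s/(s² + 81)². Then L{5·t·sin(9t)} = 5·18s/(s² + 81)² = 90s/(s² + 81)²

Final answer: 90s/(s² + 81)²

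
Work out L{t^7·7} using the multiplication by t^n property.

L{7} = 7/s. d^1/ds^1[1/s] = -1/s². d^2/ds^2[1/s] = 2/s^3. d^3/ds^3[1/s] = -6/s^4. d^4/ds^4[1/s] = 24/s^5. d^5/ds^5[1/s] = -120/s^6. d^6/ds^6[1/s] = 720/s^7. d^7/ds^7[1/s] = -5040/s^8. So L{t^7} = (-1)^{7}·-5040/s^8 = 5040/s^8. Then L{t^7·7} = 7·5040/s^8 = 35280/s^8

Final answer: 35280/s^8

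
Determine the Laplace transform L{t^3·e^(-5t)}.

L{t^n·e^(at)} = n!/(s-a)^(n+1), so L{t^3·e^(-5t)} = 6/(s+5)^4

Final answer: 6/(s+5)^4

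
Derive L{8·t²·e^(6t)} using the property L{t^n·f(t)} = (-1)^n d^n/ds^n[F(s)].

L{e^(6t)} = 1/(s-6). d/ds[1/(s-6)] = -1/(s-6)². d²/ds²[1/(s-6)] = 2/(s-6)³. So L{t²·e^(6t)} = (-1)² · 2/(s-6)³ = 2/(s-6)³. Then L{8·t²·e^(6t)} = 8·2/(s-6)³ = 16/(s-6)³

Final answer: 16/(s-6)³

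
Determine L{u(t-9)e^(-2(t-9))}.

u(t-a)f(t-a) with f(t)=e^(-2t). L{e^(-2t)} = 1/(s+2). By time shift: e^(-9s)/(s+2)

Final answer: e^(-9s)/(s+2)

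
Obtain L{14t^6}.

L{t^n} = n!/s^(n+1). So L{14t^6} = 14·6!/s^7 = 10080/s^7

Final answer: 10080/s^7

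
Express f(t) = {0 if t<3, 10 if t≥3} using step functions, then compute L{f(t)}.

f(t) = 10·u(t-3). L{u(t-3)} = e^(-3s)/s, so L{f(t)} = 10·e^(-3s)/s

Final answer: 10·e^(-3s)/s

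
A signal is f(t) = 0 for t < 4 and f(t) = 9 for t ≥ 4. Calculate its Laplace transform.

f(t) = 9·u(t-4). L{u(t-4)} = e^(-4s)/s, so L{f(t)} = 9·e^(-4s)/s

Final answer: 9·e^(-4s)/s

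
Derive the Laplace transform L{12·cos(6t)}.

L{cos(ωt)} = s/(s² + ω²), so L{cos(6t)} = s/(s² + 36). Then L{12·cos(6t)} = 12·s/(s² + 36) = 12s/(s² + 36)

Final answer: 12s/(s² + 36)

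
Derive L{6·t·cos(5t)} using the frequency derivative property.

L{cos(5t)} = s/(s² + 25). Derivative: d/ds[s/(s² + 25)] = [(s² + 25) - s·2s]/(s² + 25)² = (25 - s²)/(s² + 25)². So L{t·cos(5t)} = -F'(s) = (s² - 25)/(s² + 25)². Then L{6·t·cos(5t)} = 6·(s² - 25)/(s² + 25)²

Final answer: 6·(s² - 25)/(s² + 25)²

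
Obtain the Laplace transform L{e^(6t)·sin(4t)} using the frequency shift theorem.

Frequency shift: L{e^(at)f(t)} = F(s-a). L{e^(6t)·sin(4t)} = 4/((s-6)² + 16)

Final answer: 4/((s-6)² + 16)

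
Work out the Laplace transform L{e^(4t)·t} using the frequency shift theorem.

L{e^(at)·t^n} = n!/(s-a)^(n+1), so L{e^(4t)·t} = 1/(s-4)^2

Final answer: 1/(s-4)^2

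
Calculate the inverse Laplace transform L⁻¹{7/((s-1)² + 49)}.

Using frequency shift, L⁻¹{7/((s-1)² + 49)} = e^t·sin(7t)

Final answer: e^t·sin(7t)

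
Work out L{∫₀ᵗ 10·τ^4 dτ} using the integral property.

L{∫₀ᵗ f(τ)dτ} = F(s)/s with f(t) = 10t^4. F(s) = 240/s^5, so L{∫₀ᵗ 10·τ^4 dτ} = (240/s^5)/s = 240/s^6. (Check: ∫₀ᵗ 10·τ^4 dτ = 10t^5/5.)

Final answer: 240/s^6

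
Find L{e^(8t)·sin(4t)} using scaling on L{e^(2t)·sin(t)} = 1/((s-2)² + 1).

Scaling with a=4: L{e^(8t)·sin(4t)} = (1/4) · 1/((s/4-2)² + 1). Simplifying: 4/((s-8)² + 16)

Final answer: 4/((s-8)² + 16)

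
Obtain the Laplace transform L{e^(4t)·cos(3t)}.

L{e^(at)·cos(ωt)} = (s-a)/((s-a)² + ω²), so L{e^(4t)·cos(3t)} = (s-4)/((s-4)² + 9)

Final answer: (s-4)/((s-4)² + 9)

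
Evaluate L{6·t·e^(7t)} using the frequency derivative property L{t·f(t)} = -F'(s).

L{e^(7t)} = 1/(s-7). By frequency derivative: L{t·e^(7t)} = -d/ds[1/(s-7)] = -(-1)/(s-7)² = 1/(s-7)². Then L{6·t·e^(7t)} = 6·1/(s-7)² = 6/(s-7)²

Final answer: 6/(s-7)²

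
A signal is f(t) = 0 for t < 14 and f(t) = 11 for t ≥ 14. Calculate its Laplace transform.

f(t) = 11·u(t-14). L{u(t-14)} = e^(-14s)/s, so L{f(t)} = 11·e^(-14s)/s

Final answer: 11·e^(-14s)/s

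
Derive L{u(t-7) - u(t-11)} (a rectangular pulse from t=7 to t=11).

L{u(t-a)} = e^(-as)/s. L{u(t-7) - u(t-11)} = (e^(-7s) - e^(-11s))/s

Final answer: (e^(-7s) - e^(-11s))/s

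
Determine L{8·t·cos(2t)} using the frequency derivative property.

L{cos(2t)} = s/(s² + 4). Derivative: d/ds[s/(s² + 4)] = [(s² + 4) - s·2s]/(s² + 4)² = (4 - s²)/(s² + 4)². So L{t·cos(2t)} = -F'(s) = (s² - 4)/(s² + 4)². Then L{8·t·cos(2t)} = 8·(s² - 4)/(s² + 4)²

Final answer: 8·(s² - 4)/(s² + 4)²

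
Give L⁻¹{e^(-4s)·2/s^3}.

L⁻¹{2/s^3} = t^2. By the time shift theorem, L⁻¹{e^(-as)F(s)} = u(t-a)f(t-a) with a=4, so L⁻¹{e^(-4s)·2/s^3} = u(t-4)·(t-4)^2

Final answer: u(t-4)·(t-4)^2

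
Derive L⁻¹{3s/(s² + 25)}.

This is the form c·s/(s² + a²) with a = 5, c = 3. L⁻¹ = 3·cos(5t)

Final answer: 3·cos(5t)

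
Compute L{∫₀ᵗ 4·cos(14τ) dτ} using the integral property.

L{∫₀ᵗ f(τ)dτ} = F(s)/s with F(s) = 4s/(s² + 196), so the result is (4s/(s² + 196))/s = 4/(s² + 196)

Final answer: 4/(s² + 196)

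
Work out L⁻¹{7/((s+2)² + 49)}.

Form: b/((s-a)² + b²) → e^(at)sin(bt). With a=-2, b=7

Final answer: e^(-2t)·sin(7t)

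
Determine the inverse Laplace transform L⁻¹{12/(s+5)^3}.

L⁻¹{n!/(s-a)^(n+1)} = t^n·e^(at) with n=2, a=-5. So L⁻¹{2/(s+5)^3} = t^2·e^(-5t), and L⁻¹{12/(s+5)^3} = (12/2)·t^2·e^(-5t) = 6·t^2·e^(-5t)

Final answer: 6·t^2·e^(-5t)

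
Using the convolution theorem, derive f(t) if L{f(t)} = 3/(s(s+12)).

3/(s(s+12)) = (3/s)·(1/(s+12)) = L{3}·L{e^(-12t)}. By convolution, f(t) = 3*e^(-12t) = ∫₀ᵗ 3·e^(-12τ) dτ = 3·(1 - e^(-12t))/12

Final answer: 3·(1 - e^(-12t))/12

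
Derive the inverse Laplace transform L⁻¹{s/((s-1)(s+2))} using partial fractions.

Using partial fractions, f(t) = (e^t + 2e^(-2t))/3

Final answer: (e^t + 2e^(-2t))/3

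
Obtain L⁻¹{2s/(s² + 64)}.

This is the form c·s/(s² + a²) with a = 8, c = 2. L⁻¹ = 2·cos(8t)

Final answer: 2·cos(8t)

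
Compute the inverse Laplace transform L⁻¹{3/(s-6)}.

L⁻¹{1/(s-a)} = e^(at), so L⁻¹{1/(s-6)} = e^(6t), and L⁻¹{3/(s-6)} = 3·e^(6t)

Final answer: 3·e^(6t)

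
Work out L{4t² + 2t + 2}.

L{4t² + 2t + 2} = 4·2/s³ + 2/s² + 2/s = 8/s³ + 2/s² + 2/s

Final answer: 8/s³ + 2/s² + 2/s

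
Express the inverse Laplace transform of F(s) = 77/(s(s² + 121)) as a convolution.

77/(s(s² + 121)) = (1/s)·(77/(s² + 121)) = L{1}·L{7·sin(11t)}. So f(t) = 1*(7·sin(11t)) = ∫₀ᵗ 7·sin(11τ) dτ

Final answer: ∫₀ᵗ 7·sin(11τ) dτ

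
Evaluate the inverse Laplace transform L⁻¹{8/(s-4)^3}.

L⁻¹{n!/(s-a)^(n+1)} = t^n·e^(at) with n=2, a=4. So L⁻¹{2/(s-4)^3} = t^2·e^(4t), and L⁻¹{8/(s-4)^3} = (8/2)·t^2·e^(4t) = 4·t^2·e^(4t)

Final answer: 4·t^2·e^(4t)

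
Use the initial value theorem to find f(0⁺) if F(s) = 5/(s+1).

f(0⁺) = lim_{s→∞} s·5/(s+1) = lim_{s→∞} 5s/(s+1) = 5

Final answer: 5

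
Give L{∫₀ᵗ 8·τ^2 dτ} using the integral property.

L{∫₀ᵗ f(τ)dτ} = F(s)/s with f(t) = 8t^2. F(s) = 16/s^3, so L{∫₀ᵗ 8·τ^2 dτ} = (16/s^3)/s = 16/s^4. (Check: ∫₀ᵗ 8·τ^2 dτ = 8t^3/3.)

Final answer: 16/s^4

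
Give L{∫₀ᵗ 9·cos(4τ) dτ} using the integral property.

L{∫₀ᵗ f(τ)dτ} = F(s)/s with F(s) = 9s/(s² + 16), so the result is (9s/(s² + 16))/s = 9/(s² + 16)

Final answer: 9/(s² + 16)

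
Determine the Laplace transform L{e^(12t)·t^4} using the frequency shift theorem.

L{e^(at)·t^n} = n!/(s-a)^(n+1), so L{e^(12t)·t^4} = 24/(s-12)^5

Final answer: 24/(s-12)^5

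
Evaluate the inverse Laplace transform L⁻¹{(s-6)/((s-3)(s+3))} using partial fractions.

Using partial fractions, f(t) = (-3e^(3t) + 9e^(-3t))/6

Final answer: (-3e^(3t) + 9e^(-3t))/6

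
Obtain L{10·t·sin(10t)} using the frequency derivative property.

L{sin(10t)} = 10/(s² + 100). By L{t·f(t)} = -F'(s): -d/ds[10/(s² + 100)] = -(10)·(-2s)/(s² + 100)² = 20s/(s² + 100)². Then L{10·t·sin(10t)} = 10·20s/(s² + 100)² = 200s/(s² + 100)²

Final answer: 200s/(s² + 100)²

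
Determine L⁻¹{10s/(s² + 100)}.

This is the form c·s/(s² + a²) with a = 10, c = 10. L⁻¹ = 10·cos(10t)

Final answer: 10·cos(10t)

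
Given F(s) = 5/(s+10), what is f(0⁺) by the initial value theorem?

f(0⁺) = lim_{s→∞} s·5/(s+10) = lim_{s→∞} 5s/(s+10) = 5

Final answer: 5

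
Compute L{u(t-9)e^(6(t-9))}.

u(t-a)f(t-a) with f(t)=e^(6t). L{e^(6t)} = 1/(s-6). By time shift: e^(-9s)/(s-6)

Final answer: e^(-9s)/(s-6)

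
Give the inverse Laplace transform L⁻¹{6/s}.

L⁻¹{c/s} = c, so L⁻¹{6/s} = 6

Final answer: 6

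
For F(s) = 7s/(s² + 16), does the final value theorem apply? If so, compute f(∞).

The final value theorem requires all poles of sF(s) in the left half-plane. sF(s) = 7s²/(s² + 16) has poles at s = ±4i (imaginary axis). Theorem does NOT apply (oscillatory system).

Final answer: Not applicable (oscillatory)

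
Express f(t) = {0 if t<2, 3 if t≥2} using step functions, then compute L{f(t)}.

f(t) = 3·u(t-2). L{u(t-2)} = e^(-2s)/s, so L{f(t)} = 3·e^(-2s)/s

Final answer: 3·e^(-2s)/s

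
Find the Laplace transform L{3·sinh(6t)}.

L{sinh(ωt)} = ω/(s² - ω²), so L{sinh(6t)} = 6/(s² - 36). Then L{3·sinh(6t)} = 3·6/(s² - 36) = 18/(s² - 36)

Final answer: 18/(s² - 36)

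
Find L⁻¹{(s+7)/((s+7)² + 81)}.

Using frequency shift: L⁻¹{(s-a)/((s-a)² + b²)} = e^(at)cos(bt). Here a=-7, b=9

Final answer: e^(-7t)·cos(9t)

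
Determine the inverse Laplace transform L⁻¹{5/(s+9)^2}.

L⁻¹{n!/(s-a)^(n+1)} = t^n·e^(at) with n=1, a=-9. So L⁻¹{1/(s+9)^2} = t·e^(-9t), and L⁻¹{5/(s+9)^2} = (5/1)·t·e^(-9t) = 5·t·e^(-9t)

Final answer: 5·t·e^(-9t)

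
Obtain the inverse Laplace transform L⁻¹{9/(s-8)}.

L⁻¹{1/(s-a)} = e^(at), so L⁻¹{1/(s-8)} = e^(8t), and L⁻¹{9/(s-8)} = 9·e^(8t)

Final answer: 9·e^(8t)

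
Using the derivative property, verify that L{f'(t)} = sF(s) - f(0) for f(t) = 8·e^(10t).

f'(t) = 80e^(10t). Direct: L{f'(t)} = 80/(s-10). Property: s·8/(s-10) - 8 = (8s - 8(s-10))/(s-10) = 80/(s-10). ✓

Final answer: 80/(s-10)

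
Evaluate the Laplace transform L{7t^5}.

L{7t^5} = 7 · L{t^5} = 7 · 120/s^6 = 840/s^6

Final answer: 840/s^6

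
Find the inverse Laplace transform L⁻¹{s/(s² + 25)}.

L⁻¹{s/(s² + 25)} = cos(5t)

Final answer: cos(5t)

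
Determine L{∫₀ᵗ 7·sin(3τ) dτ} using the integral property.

L{∫₀ᵗ f(τ)dτ} = F(s)/s with F(s) = 21/(s² + 9), so the result is (21/(s² + 9))/s = 21/(s(s² + 9))

Final answer: 21/(s(s² + 9))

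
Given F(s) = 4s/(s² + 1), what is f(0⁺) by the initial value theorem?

f(0⁺) = lim_{s→∞} s·4s/(s² + 1) = lim_{s→∞} 4s²/(s² + 1) = 4

Final answer: 4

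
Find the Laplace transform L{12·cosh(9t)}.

L{cosh(ωt)} = s/(s² - ω²), so L{cosh(9t)} = s/(s² - 81). Then L{12·cosh(9t)} = 12·s/(s² - 81) = 12s/(s² - 81)

Final answer: 12s/(s² - 81)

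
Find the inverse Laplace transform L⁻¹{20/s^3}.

L⁻¹{n!/s^(n+1)} = t^n with n=2. So L⁻¹{2/s^3} = t^2, and L⁻¹{20/s^3} = (20/2)·t^2 = 10·t^2

Final answer: 10·t^2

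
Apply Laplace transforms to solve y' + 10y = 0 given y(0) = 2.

L{y'} + 10L{y} = 0. sY - 2 + 10Y = 0. Y(s+10) = 2. Y = 2/(s+10)

Final answer: y(t) = 2e^(-10t)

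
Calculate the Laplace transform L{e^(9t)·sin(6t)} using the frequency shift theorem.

Frequency shift: L{e^(at)f(t)} = F(s-a). L{e^(9t)·sin(6t)} = 6/((s-9)² + 36)

Final answer: 6/((s-9)² + 36)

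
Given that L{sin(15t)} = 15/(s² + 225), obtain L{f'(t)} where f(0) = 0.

L{f'(t)} = s·F(s) - f(0) = s·15/(s² + 225) - 0 = 15s/(s² + 225)

Final answer: 15s/(s² + 225)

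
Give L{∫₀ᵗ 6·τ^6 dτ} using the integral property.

L{∫₀ᵗ f(τ)dτ} = F(s)/s with f(t) = 6t^6. F(s) = 4320/s^7, so L{∫₀ᵗ 6·τ^6 dτ} = (4320/s^7)/s = 4320/s^8. (Check: ∫₀ᵗ 6·τ^6 dτ = 6t^7/7.)

Final answer: 4320/s^8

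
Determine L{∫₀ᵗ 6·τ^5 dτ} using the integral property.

L{∫₀ᵗ f(τ)dτ} = F(s)/s with f(t) = 6t^5. F(s) = 720/s^6, so L{∫₀ᵗ 6·τ^5 dτ} = (720/s^6)/s = 720/s^7. (Check: ∫₀ᵗ 6·τ^5 dτ = 6t^6/6.)

Final answer: 720/s^7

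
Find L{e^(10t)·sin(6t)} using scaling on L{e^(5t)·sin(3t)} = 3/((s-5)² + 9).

Scaling with a=2: L{e^(10t)·sin(6t)} = (1/2) · 3/((s/2-5)² + 9). Simplifying: 6/((s-10)² + 36)

Final answer: 6/((s-10)² + 36)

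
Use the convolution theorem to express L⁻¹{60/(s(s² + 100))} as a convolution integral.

60/(s(s² + 100)) = (1/s)·(60/(s² + 100)) = L{1}·L{6·sin(10t)}. So f(t) = 1*(6·sin(10t)) = ∫₀ᵗ 6·sin(10τ) dτ

Final answer: ∫₀ᵗ 6·sin(10τ) dτ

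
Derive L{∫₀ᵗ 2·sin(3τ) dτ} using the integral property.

L{∫₀ᵗ f(τ)dτ} = F(s)/s with F(s) = 6/(s² + 9), so the result is (6/(s² + 9))/s = 6/(s(s² + 9))

Final answer: 6/(s(s² + 9))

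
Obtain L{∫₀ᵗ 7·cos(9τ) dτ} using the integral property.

L{∫₀ᵗ f(τ)dτ} = F(s)/s with F(s) = 7s/(s² + 81), so the result is (7s/(s² + 81))/s = 7/(s² + 81)

Final answer: 7/(s² + 81)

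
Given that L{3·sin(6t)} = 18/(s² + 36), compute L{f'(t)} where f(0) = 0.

L{f'(t)} = s·F(s) - f(0) = s·18/(s² + 36) - 0 = 18s/(s² + 36)

Final answer: 18s/(s² + 36)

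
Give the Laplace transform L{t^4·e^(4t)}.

L{t^n·e^(at)} = n!/(s-a)^(n+1), so L{t^4·e^(4t)} = 24/(s-4)^5

Final answer: 24/(s-4)^5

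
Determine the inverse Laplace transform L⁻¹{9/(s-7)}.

L⁻¹{1/(s-a)} = e^(at), so L⁻¹{1/(s-7)} = e^(7t), and L⁻¹{9/(s-7)} = 9·e^(7t)

Final answer: 9·e^(7t)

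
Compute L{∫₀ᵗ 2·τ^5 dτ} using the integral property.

L{∫₀ᵗ f(τ)dτ} = F(s)/s with f(t) = 2t^5. F(s) = 240/s^6, so L{∫₀ᵗ 2·τ^5 dτ} = (240/s^6)/s = 240/s^7. (Check: ∫₀ᵗ 2·τ^5 dτ = 2t^6/6.)

Final answer: 240/s^7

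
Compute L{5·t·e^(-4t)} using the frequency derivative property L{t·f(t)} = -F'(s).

L{e^(-4t)} = 1/(s+4). By frequency derivative: L{t·e^(-4t)} = -d/ds[1/(s+4)] = -(-1)/(s+4)² = 1/(s+4)². Then L{5·t·e^(-4t)} = 5·1/(s+4)² = 5/(s+4)²

Final answer: 5/(s+4)²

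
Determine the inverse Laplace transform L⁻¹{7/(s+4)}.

L⁻¹{1/(s-a)} = e^(at), so L⁻¹{1/(s+4)} = e^(-4t), and L⁻¹{7/(s+4)} = 7·e^(-4t)

Final answer: 7·e^(-4t)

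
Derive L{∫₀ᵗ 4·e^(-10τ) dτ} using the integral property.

L{∫₀ᵗ f(τ)dτ} = F(s)/s with F(s) = 4/(s+10), so L{∫₀ᵗ 4·e^(-10τ) dτ} = 4/(s(s+10))

Final answer: 4/(s(s+10))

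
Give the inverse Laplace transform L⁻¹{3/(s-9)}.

L⁻¹{1/(s-a)} = e^(at), so L⁻¹{1/(s-9)} = e^(9t), and L⁻¹{3/(s-9)} = 3·e^(9t)

Final answer: 3·e^(9t)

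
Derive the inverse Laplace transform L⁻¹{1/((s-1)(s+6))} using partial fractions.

Decompose: A/(s-1) + B/(s+6). A = 1/7, B = -1/7. f(t) = (e^t - e^(-6t))/7

Final answer: (e^t - e^(-6t))/7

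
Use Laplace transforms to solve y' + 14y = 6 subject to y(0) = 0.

sY + 14Y = 6/s. Y = 6/(s(s+14)). Partial fractions: Y = 3/7/s - 3/7/(s+14)

Final answer: y(t) = 3/7(1 - e^(-14t))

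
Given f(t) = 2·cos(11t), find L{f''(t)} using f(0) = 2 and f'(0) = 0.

F(s) = 2s/(s² + 121). L{f''(t)} = s²F(s) - sf(0) - f'(0) = 2s³/(s² + 121) - 2s = (2s³ - 2s(s² + 121))/(s² + 121) = -242s/(s² + 121)

Final answer: -242s/(s² + 121)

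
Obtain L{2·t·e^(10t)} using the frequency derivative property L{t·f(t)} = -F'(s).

L{e^(10t)} = 1/(s-10). By frequency derivative: L{t·e^(10t)} = -d/ds[1/(s-10)] = -(-1)/(s-10)² = 1/(s-10)². Then L{2·t·e^(10t)} = 2·1/(s-10)² = 2/(s-10)²

Final answer: 2/(s-10)²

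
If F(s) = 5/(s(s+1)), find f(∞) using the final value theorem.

f(∞) = lim_{s→0} s·5/(s(s+1)) = lim_{s→0} 5/(s+1) = 5/1 = 5

Final answer: 5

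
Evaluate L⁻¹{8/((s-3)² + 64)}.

Form: b/((s-a)² + b²) → e^(at)sin(bt). With a=3, b=8

Final answer: e^(3t)·sin(8t)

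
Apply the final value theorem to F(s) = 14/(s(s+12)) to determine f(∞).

f(∞) = lim_{s→0} s·14/(s(s+12)) = lim_{s→0} 14/(s+12) = 14/12 = 7/6

Final answer: 7/6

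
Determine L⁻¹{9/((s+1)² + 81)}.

Form: b/((s-a)² + b²) → e^(at)sin(bt). With a=-1, b=9

Final answer: e^(-t)·sin(9t)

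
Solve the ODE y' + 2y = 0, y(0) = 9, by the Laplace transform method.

L{y'} + 2L{y} = 0. sY - 9 + 2Y = 0. Y(s+2) = 9. Y = 9/(s+2)

Final answer: y(t) = 9e^(-2t)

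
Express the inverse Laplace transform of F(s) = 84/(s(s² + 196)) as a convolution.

84/(s(s² + 196)) = (1/s)·(84/(s² + 196)) = L{1}·L{6·sin(14t)}. So f(t) = 1*(6·sin(14t)) = ∫₀ᵗ 6·sin(14τ) dτ

Final answer: ∫₀ᵗ 6·sin(14τ) dτ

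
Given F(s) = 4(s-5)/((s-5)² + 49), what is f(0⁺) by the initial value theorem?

f(0⁺) = lim_{s→∞} sF(s) = lim_{s→∞} 4s(s-5)/((s-5)² + 49) = 4

Final answer: 4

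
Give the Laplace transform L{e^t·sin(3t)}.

L{e^(at)·sin(ωt)} = ω/((s-a)² + ω²), so L{e^t·sin(3t)} = 3/((s-1)² + 9)

Final answer: 3/((s-1)² + 9)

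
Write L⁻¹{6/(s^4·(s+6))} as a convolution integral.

6/(s^4·(s+6)) = (6/s^4)·(1/(s+6)) = L{t^3}·L{e^(-6t)}. So f(t) = t^3*e^(-6t) = ∫₀ᵗ τ^3·e^(-6(t-τ)) dτ

Final answer: ∫₀ᵗ τ^3·e^(-6(t-τ)) dτ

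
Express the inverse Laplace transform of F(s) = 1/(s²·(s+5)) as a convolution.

1/(s²·(s+5)) = (1/s^2)·(1/(s+5)) = L{t}·L{e^(-5t)}. So f(t) = t*e^(-5t) = ∫₀ᵗ τ·e^(-5(t-τ)) dτ

Final answer: ∫₀ᵗ τ·e^(-5(t-τ)) dτ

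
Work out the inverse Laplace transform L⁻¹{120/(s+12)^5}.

L⁻¹{n!/(s-a)^(n+1)} = t^n·e^(at) with n=4, a=-12. So L⁻¹{24/(s+12)^5} = t^4·e^(-12t), and L⁻¹{120/(s+12)^5} = (120/24)·t^4·e^(-12t) = 5·t^4·e^(-12t)

Final answer: 5·t^4·e^(-12t)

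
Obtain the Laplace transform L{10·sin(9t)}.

L{sin(ωt)} = ω/(s² + ω²), so L{sin(9t)} = 9/(s² + 81). Then L{10·sin(9t)} = 10·9/(s² + 81) = 90/(s² + 81)

Final answer: 90/(s² + 81)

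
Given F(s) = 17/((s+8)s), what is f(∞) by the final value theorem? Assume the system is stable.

f(∞) = lim_{s→0} sF(s) = lim_{s→0} 17/(s+8) = 17/8

Final answer: 17/8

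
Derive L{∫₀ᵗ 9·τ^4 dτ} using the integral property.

L{∫₀ᵗ f(τ)dτ} = F(s)/s with f(t) = 9t^4. F(s) = 216/s^5, so L{∫₀ᵗ 9·τ^4 dτ} = (216/s^5)/s = 216/s^6. (Check: ∫₀ᵗ 9·τ^4 dτ = 9t^5/5.)

Final answer: 216/s^6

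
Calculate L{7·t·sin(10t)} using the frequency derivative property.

L{sin(10t)} = 10/(s² + 100). By L{t·f(t)} = -F'(s): -d/ds[10/(s² + 100)] = -(10)·(-2s)/(s² + 100)² = 20s/(s² + 100)². Then L{7·t·sin(10t)} = 7·20s/(s² + 100)² = 140s/(s² + 100)²

Final answer: 140s/(s² + 100)²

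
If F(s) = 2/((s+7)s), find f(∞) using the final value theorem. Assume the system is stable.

f(∞) = lim_{s→0} sF(s) = lim_{s→0} 2/(s+7) = 2/7

Final answer: 2/7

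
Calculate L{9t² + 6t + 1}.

L{9t² + 6t + 1} = 9·2/s³ + 6/s² + 1/s = 18/s³ + 6/s² + 1/s

Final answer: 18/s³ + 6/s² + 1/s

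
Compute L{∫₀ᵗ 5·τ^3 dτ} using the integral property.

L{∫₀ᵗ f(τ)dτ} = F(s)/s with f(t) = 5t^3. F(s) = 30/s^4, so L{∫₀ᵗ 5·τ^3 dτ} = (30/s^4)/s = 30/s^5. (Check: ∫₀ᵗ 5·τ^3 dτ = 5t^4/4.)

Final answer: 30/s^5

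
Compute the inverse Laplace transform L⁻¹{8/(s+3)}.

L⁻¹{1/(s-a)} = e^(at), so L⁻¹{1/(s+3)} = e^(-3t), and L⁻¹{8/(s+3)} = 8·e^(-3t)

Final answer: 8·e^(-3t)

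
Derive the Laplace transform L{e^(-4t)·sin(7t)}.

L{e^(at)·sin(ωt)} = ω/((s-a)² + ω²), so L{e^(-4t)·sin(7t)} = 7/((s+4)² + 49)

Final answer: 7/((s+4)² + 49)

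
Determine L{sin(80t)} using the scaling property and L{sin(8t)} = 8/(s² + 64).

Using L{f(at)} = (1/a)F(s/a) with a=10: L{sin(80t)} = (1/10) · 8/((s/10)² + 64) = (1/10) · 8·100/(s² + 6400) = 80/(s² + 6400)

Final answer: 80/(s² + 6400)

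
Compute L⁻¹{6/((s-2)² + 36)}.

Form: b/((s-a)² + b²) → e^(at)sin(bt). With a=2, b=6

Final answer: e^(2t)·sin(6t)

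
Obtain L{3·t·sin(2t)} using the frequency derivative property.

L{sin(2t)} = 2/(s² + 4). By L{t·f(t)} = -F'(s): -d/ds[2/(s² + 4)] = -(2)·(-2s)/(s² + 4)² = 4s/(s² + 4)². Then L{3·t·sin(2t)} = 3·4s/(s² + 4)² = 12s/(s² + 4)²

Final answer: 12s/(s² + 4)²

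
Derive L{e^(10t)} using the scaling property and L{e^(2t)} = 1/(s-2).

Using L{f(at)} = (1/a)F(s/a) with a=5 and f(t) = e^(2t): L{e^(10t)} = (1/5) · 1/((s/5)-2) = (1/5) · 5/(s-10) = 1/(s-10)

Final answer: 1/(s-10)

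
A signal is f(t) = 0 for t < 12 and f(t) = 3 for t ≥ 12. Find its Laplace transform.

f(t) = 3·u(t-12). L{u(t-12)} = e^(-12s)/s, so L{f(t)} = 3·e^(-12s)/s

Final answer: 3·e^(-12s)/s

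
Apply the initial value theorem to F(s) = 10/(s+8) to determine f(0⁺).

f(0⁺) = lim_{s→∞} s·10/(s+8) = lim_{s→∞} 10s/(s+8) = 10

Final answer: 10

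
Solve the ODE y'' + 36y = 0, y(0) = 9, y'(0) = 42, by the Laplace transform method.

L{y''} + 36L{y} = 0. s²Y - 9s - 42 + 36Y = 0. Y(s² + 36) = 9s + 42. Y = (9s + 42)/(s² + 36). Inverting: y(t) = 9cos(6t) + 7sin(6t)

Final answer: y(t) = 9cos(6t) + 7sin(6t)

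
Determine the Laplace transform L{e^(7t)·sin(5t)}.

L{e^(at)·sin(ωt)} = ω/((s-a)² + ω²), so L{e^(7t)·sin(5t)} = 5/((s-7)² + 25)

Final answer: 5/((s-7)² + 25)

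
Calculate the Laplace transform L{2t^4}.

L{2t^4} = 2 · L{t^4} = 2 · 24/s^5 = 48/s^5

Final answer: 48/s^5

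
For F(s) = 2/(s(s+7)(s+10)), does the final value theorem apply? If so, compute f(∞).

Poles of sF(s) = 2/((s+7)(s+10)) are at s = -7 and s = -10, both in the left half-plane. Theorem applies. f(∞) = lim_{s→0} sF(s) = 2/(7·10) = 1/35

Final answer: 1/35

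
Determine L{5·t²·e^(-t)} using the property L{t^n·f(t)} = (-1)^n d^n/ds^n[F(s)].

L{e^(-t)} = 1/(s+1). d/ds[1/(s+1)] = -1/(s+1)². d²/ds²[1/(s+1)] = 2/(s+1)³. So L{t²·e^(-t)} = (-1)² · 2/(s+1)³ = 2/(s+1)³. Then L{5·t²·e^(-t)} = 5·2/(s+1)³ = 10/(s+1)³

Final answer: 10/(s+1)³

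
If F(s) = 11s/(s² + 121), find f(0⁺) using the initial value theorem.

f(0⁺) = lim_{s→∞} s·11s/(s² + 121) = lim_{s→∞} 11s²/(s² + 121) = 11

Final answer: 11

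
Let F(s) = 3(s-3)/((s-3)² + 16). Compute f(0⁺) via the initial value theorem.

f(0⁺) = lim_{s→∞} sF(s) = lim_{s→∞} 3s(s-3)/((s-3)² + 16) = 3

Final answer: 3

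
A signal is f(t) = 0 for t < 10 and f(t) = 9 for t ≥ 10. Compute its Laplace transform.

f(t) = 9·u(t-10). L{u(t-10)} = e^(-10s)/s, so L{f(t)} = 9·e^(-10s)/s

Final answer: 9·e^(-10s)/s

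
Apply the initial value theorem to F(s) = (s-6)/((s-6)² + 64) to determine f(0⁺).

f(0⁺) = lim_{s→∞} sF(s) = lim_{s→∞} s(s-6)/((s-6)² + 64) = 1

Final answer: 1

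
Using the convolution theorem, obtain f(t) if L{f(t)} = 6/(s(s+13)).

6/(s(s+13)) = (6/s)·(1/(s+13)) = L{6}·L{e^(-13t)}. By convolution, f(t) = 6*e^(-13t) = ∫₀ᵗ 6·e^(-13τ) dτ = 6·(1 - e^(-13t))/13

Final answer: 6·(1 - e^(-13t))/13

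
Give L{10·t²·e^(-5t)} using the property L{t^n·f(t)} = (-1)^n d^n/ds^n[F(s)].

L{e^(-5t)} = 1/(s+5). d/ds[1/(s+5)] = -1/(s+5)². d²/ds²[1/(s+5)] = 2/(s+5)³. So L{t²·e^(-5t)} = (-1)² · 2/(s+5)³ = 2/(s+5)³. Then L{10·t²·e^(-5t)} = 10·2/(s+5)³ = 20/(s+5)³

Final answer: 20/(s+5)³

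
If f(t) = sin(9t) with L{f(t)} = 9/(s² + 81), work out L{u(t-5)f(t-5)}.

Time shift theorem: L{u(t-a)f(t-a)} = e^(-as)F(s). Here a=5, F(s) = 9/(s² + 81), so L{u(t-5)f(t-5)} = e^(-5s)·9/(s² + 81)

Final answer: e^(-5s)·9/(s² + 81)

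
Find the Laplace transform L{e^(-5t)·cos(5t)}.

L{e^(at)·cos(ωt)} = (s-a)/((s-a)² + ω²), so L{e^(-5t)·cos(5t)} = (s+5)/((s+5)² + 25)

Final answer: (s+5)/((s+5)² + 25)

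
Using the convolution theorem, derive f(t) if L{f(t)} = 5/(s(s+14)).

5/(s(s+14)) = (5/s)·(1/(s+14)) = L{5}·L{e^(-14t)}. By convolution, f(t) = 5*e^(-14t) = ∫₀ᵗ 5·e^(-14τ) dτ = 5·(1 - e^(-14t))/14

Final answer: 5·(1 - e^(-14t))/14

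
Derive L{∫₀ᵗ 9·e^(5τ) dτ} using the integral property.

L{∫₀ᵗ f(τ)dτ} = F(s)/s with F(s) = 9/(s-5), so L{∫₀ᵗ 9·e^(5τ) dτ} = 9/(s(s-5))

Final answer: 9/(s(s-5))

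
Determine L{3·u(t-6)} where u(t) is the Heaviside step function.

L{u(t-a)} = e^(-as)/s. Here a=6, so L{u(t-6)} = e^(-6s)/s, and L{3·u(t-6)} = 3·e^(-6s)/s

Final answer: 3·e^(-6s)/s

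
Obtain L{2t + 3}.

L{2t + 3} = 2·L{t} + 3·L{1} = 2/s² + 3/s

Final answer: 2/s² + 3/s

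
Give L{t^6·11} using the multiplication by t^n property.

L{11} = 11/s. d^1/ds^1[1/s] = -1/s². d^2/ds^2[1/s] = 2/s^3. d^3/ds^3[1/s] = -6/s^4. d^4/ds^4[1/s] = 24/s^5. d^5/ds^5[1/s] = -120/s^6. d^6/ds^6[1/s] = 720/s^7. So L{t^6} = (-1)^{6}·720/s^7 = 720/s^7. Then L{t^6·11} = 11·720/s^7 = 7920/s^7

Final answer: 7920/s^7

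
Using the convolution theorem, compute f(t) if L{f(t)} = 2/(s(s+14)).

2/(s(s+14)) = (2/s)·(1/(s+14)) = L{2}·L{e^(-14t)}. By convolution, f(t) = 2*e^(-14t) = ∫₀ᵗ 2·e^(-14τ) dτ = 2·(1 - e^(-14t))/14

Final answer: 2·(1 - e^(-14t))/14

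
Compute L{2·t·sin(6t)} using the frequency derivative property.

L{sin(6t)} = 6/(s² + 36). By L{t·f(t)} = -F'(s): -d/ds[6/(s² + 36)] = -(6)·(-2s)/(s² + 36)² = 12s/(s² + 36)². Then L{2·t·sin(6t)} = 2·12s/(s² + 36)² = 24s/(s² + 36)²

Final answer: 24s/(s² + 36)²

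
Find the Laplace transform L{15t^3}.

L{15t^3} = 15 · L{t^3} = 15 · 6/s^4 = 90/s^4

Final answer: 90/s^4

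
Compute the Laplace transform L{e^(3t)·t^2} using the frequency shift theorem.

L{e^(at)·t^n} = n!/(s-a)^(n+1), so L{e^(3t)·t^2} = 2/(s-3)^3

Final answer: 2/(s-3)^3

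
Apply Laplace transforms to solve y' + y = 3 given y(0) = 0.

sY + Y = 3/s. Y = 3/(s(s+1)). Partial fractions: Y = 3/s - 3/(s+1)

Final answer: y(t) = 3(1 - e^(-t))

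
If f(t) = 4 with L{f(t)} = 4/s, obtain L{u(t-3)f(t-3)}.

Time shift theorem: L{u(t-a)f(t-a)} = e^(-as)F(s). Here a=3, F(s) = 4/s, so L{u(t-3)f(t-3)} = e^(-3s)·4/s

Final answer: e^(-3s)·4/s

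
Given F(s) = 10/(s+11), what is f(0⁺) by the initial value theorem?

f(0⁺) = lim_{s→∞} s·10/(s+11) = lim_{s→∞} 10s/(s+11) = 10

Final answer: 10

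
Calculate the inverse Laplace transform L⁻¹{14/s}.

L⁻¹{c/s} = c, so L⁻¹{14/s} = 14

Final answer: 14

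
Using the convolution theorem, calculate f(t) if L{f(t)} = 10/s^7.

10/s^7 = (10/s)·(1/s^6) = L{10}·L{t^5/120}. By convolution, f(t) = 10*t^5/120 = ∫₀ᵗ 10·τ^5/120 dτ = 10·t^6/720

Final answer: 10·t^6/720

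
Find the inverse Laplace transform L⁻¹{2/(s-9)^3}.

L⁻¹{n!/(s-a)^(n+1)} = t^n·e^(at), so L⁻¹{2/(s-9)^3} = t^2·e^(9t)

Final answer: t^2·e^(9t)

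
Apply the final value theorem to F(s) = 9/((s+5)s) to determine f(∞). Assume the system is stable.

f(∞) = lim_{s→0} sF(s) = lim_{s→0} 9/(s+5) = 9/5

Final answer: 9/5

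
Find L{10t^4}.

L{t^n} = n!/s^(n+1). So L{10t^4} = 10·4!/s^5 = 240/s^5

Final answer: 240/s^5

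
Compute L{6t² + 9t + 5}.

L{6t² + 9t + 5} = 6·2/s³ + 9/s² + 5/s = 12/s³ + 9/s² + 5/s

Final answer: 12/s³ + 9/s² + 5/s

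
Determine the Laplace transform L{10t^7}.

L{10t^7} = 10 · L{t^7} = 10 · 5040/s^8 = 50400/s^8

Final answer: 50400/s^8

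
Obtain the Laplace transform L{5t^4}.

L{5t^4} = 5 · L{t^4} = 5 · 24/s^5 = 120/s^5

Final answer: 120/s^5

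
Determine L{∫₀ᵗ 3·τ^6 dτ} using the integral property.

L{∫₀ᵗ f(τ)dτ} = F(s)/s with f(t) = 3t^6. F(s) = 2160/s^7, so L{∫₀ᵗ 3·τ^6 dτ} = (2160/s^7)/s = 2160/s^8. (Check: ∫₀ᵗ 3·τ^6 dτ = 3t^7/7.)

Final answer: 2160/s^8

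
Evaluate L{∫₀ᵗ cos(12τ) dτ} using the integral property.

L{∫₀ᵗ f(τ)dτ} = F(s)/s with F(s) = s/(s² + 144), so the result is (s/(s² + 144))/s = 1/(s² + 144)

Final answer: 1/(s² + 144)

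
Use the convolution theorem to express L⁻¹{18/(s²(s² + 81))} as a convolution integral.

18/(s²(s² + 81)) = (1/s²)·(18/(s² + 81)) = L{t}·L{2·sin(9t)}. So f(t) = t*(2·sin(9t)) = ∫₀ᵗ 2τ·sin(9(t-τ)) dτ

Final answer: ∫₀ᵗ 2τ·sin(9(t-τ)) dτ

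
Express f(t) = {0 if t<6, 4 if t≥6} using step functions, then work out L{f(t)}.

f(t) = 4·u(t-6). L{u(t-6)} = e^(-6s)/s, so L{f(t)} = 4·e^(-6s)/s

Final answer: 4·e^(-6s)/s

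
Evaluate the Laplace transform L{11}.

L{11} = 11 · L{1} = 11/s

Final answer: 11/s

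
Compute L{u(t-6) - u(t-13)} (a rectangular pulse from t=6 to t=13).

L{u(t-a)} = e^(-as)/s. L{u(t-6) - u(t-13)} = (e^(-6s) - e^(-13s))/s

Final answer: (e^(-6s) - e^(-13s))/s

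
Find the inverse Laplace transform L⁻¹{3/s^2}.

L⁻¹{n!/s^(n+1)} = t^n with n=1. So L⁻¹{1/s^2} = t, and L⁻¹{3/s^2} = (3/1)·t = 3·t

Final answer: 3·t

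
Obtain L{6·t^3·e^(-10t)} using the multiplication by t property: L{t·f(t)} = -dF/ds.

Using L{t^n·e^(at)} = n!/(s-a)^(n+1), L{t^3·e^(-10t)} = 6/(s+10)^4, so L{6·t^3·e^(-10t)} = 6·6/(s+10)^4 = 36/(s+10)^4

Final answer: 36/(s+10)^4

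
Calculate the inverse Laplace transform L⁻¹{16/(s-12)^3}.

L⁻¹{n!/(s-a)^(n+1)} = t^n·e^(at) with n=2, a=12. So L⁻¹{2/(s-12)^3} = t^2·e^(12t), and L⁻¹{16/(s-12)^3} = (16/2)·t^2·e^(12t) = 8·t^2·e^(12t)

Final answer: 8·t^2·e^(12t)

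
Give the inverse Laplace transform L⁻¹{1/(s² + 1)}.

L⁻¹{1/(s² + 1)} = sin(t)

Final answer: sin(t)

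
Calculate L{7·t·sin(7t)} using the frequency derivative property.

L{sin(7t)} = 7/(s² + 49). By L{t·f(t)} = -F'(s): -d/ds[7/(s² + 49)] = -(7)·(-2s)/(s² + 49)² = 14s/(s² + 49)². Then L{7·t·sin(7t)} = 7·14s/(s² + 49)² = 98s/(s² + 49)²

Final answer: 98s/(s² + 49)²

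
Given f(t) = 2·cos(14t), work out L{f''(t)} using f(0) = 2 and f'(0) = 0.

F(s) = 2s/(s² + 196). L{f''(t)} = s²F(s) - sf(0) - f'(0) = 2s³/(s² + 196) - 2s = (2s³ - 2s(s² + 196))/(s² + 196) = -392s/(s² + 196)

Final answer: -392s/(s² + 196)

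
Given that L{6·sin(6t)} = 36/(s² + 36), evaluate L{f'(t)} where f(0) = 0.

L{f'(t)} = s·F(s) - f(0) = s·36/(s² + 36) - 0 = 36s/(s² + 36)

Final answer: 36s/(s² + 36)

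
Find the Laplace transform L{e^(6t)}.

L{e^(at)} = 1/(s-a), so L{e^(6t)} = 1/(s-6)

Final answer: 1/(s-6)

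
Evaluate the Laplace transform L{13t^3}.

L{13t^3} = 13 · L{t^3} = 13 · 6/s^4 = 78/s^4

Final answer: 78/s^4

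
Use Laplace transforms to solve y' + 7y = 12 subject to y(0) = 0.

sY + 7Y = 12/s. Y = 12/(s(s+7)). Partial fractions: Y = 12/7/s - 12/7/(s+7)

Final answer: y(t) = 12/7(1 - e^(-7t))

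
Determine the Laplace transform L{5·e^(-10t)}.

L{e^(at)} = 1/(s-a), so L{e^(-10t)} = 1/(s+10). Then L{5·e^(-10t)} = 5/(s+10)

Final answer: 5/(s+10)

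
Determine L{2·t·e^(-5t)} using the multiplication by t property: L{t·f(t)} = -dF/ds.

Using L{t^n·e^(at)} = n!/(s-a)^(n+1), L{t·e^(-5t)} = 1/(s+5)^2, so L{2·t·e^(-5t)} = 2·1/(s+5)^2 = 2/(s+5)^2

Final answer: 2/(s+5)^2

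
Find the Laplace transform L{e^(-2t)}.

L{e^(at)} = 1/(s-a), so L{e^(-2t)} = 1/(s+2)

Final answer: 1/(s+2)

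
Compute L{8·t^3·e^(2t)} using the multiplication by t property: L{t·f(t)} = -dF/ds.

Using L{t^n·e^(at)} = n!/(s-a)^(n+1), L{t^3·e^(2t)} = 6/(s-2)^4, so L{8·t^3·e^(2t)} = 8·6/(s-2)^4 = 48/(s-2)^4

Final answer: 48/(s-2)^4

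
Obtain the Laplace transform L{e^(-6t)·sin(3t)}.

L{e^(at)·sin(ωt)} = ω/((s-a)² + ω²), so L{e^(-6t)·sin(3t)} = 3/((s+6)² + 9)

Final answer: 3/((s+6)² + 9)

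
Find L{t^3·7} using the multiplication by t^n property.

L{7} = 7/s. d^1/ds^1[1/s] = -1/s². d^2/ds^2[1/s] = 2/s^3. d^3/ds^3[1/s] = -6/s^4. So L{t^3} = (-1)^{3}·-6/s^4 = 6/s^4. Then L{t^3·7} = 7·6/s^4 = 42/s^4

Final answer: 42/s^4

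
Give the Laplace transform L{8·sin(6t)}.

L{sin(ωt)} = ω/(s² + ω²), so L{sin(6t)} = 6/(s² + 36). Then L{8·sin(6t)} = 8·6/(s² + 36) = 48/(s² + 36)

Final answer: 48/(s² + 36)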